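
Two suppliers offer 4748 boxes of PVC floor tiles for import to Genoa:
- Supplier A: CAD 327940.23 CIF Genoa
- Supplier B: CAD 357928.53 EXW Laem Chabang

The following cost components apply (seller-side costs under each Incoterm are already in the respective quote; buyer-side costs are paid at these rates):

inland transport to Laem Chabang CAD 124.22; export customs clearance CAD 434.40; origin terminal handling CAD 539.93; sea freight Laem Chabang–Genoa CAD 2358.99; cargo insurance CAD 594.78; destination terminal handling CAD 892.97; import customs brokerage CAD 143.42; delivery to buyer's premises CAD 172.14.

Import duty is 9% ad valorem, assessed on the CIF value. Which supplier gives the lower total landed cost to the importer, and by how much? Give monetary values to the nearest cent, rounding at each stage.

Supplier A (CIF):
The CIF price already equals the CIF value: 327940.23
Import duty = 327940.23 × 9% = 29514.62
Buyer bears (A): 892.97 + 143.42 + 172.14 = 1208.53
Landed cost (A) = invoice 327940.23 + 1208.53 + duty 29514.62 = 358663.38
Supplier B (EXW):
CIF value = EXW price + inland to port + export clearance + origin terminal + freight + insurance = 357928.53 + 124.22 + 434.40 + 539.93 + 2358.99 + 594.78 = 361980.85
Import duty = 361980.85 × 9% = 32578.28
Buyer bears (B): 124.22 + 434.40 + 539.93 + 2358.99 + 594.78 + 892.97 + 143.42 + 172.14 = 5260.85
Landed cost (B) = invoice 357928.53 + 5260.85 + duty 32578.28 = 395767.66
Difference = |358663.38 − 395767.66| = 37104.28

Supplier A is cheaper by CAD 37104.28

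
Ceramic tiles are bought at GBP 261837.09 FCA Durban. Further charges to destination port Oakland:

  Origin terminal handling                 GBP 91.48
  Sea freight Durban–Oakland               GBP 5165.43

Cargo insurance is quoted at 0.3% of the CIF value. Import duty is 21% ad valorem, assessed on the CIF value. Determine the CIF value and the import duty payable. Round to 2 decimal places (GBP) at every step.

CIF value: GBP 267897.69; import duty: GBP 56258.51

Let C be the CIF value. C = FCA price + pre-shipment costs + freight + 0.3% × C
C − 0.3% × C = 261837.09 + 91.48 + 5165.43
0.997 × C = 267094.00
C = 267094.00 / 0.997 = 267897.69
Insurance premium = 0.3% × 267897.69 = 803.69
Import duty = 267897.69 × 21% = 56258.51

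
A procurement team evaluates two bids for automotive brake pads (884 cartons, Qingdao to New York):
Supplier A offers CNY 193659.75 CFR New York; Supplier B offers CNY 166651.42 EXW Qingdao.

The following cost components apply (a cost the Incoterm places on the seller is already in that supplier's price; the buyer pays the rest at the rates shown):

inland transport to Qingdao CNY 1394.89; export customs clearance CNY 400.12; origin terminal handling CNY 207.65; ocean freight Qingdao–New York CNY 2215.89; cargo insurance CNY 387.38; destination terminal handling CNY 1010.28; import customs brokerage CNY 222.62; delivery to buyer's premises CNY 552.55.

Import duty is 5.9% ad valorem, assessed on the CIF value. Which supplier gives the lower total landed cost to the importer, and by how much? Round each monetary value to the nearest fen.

Supplier B is cheaper by CNY 24134.38

Supplier A (CFR):
CIF value = CFR price + insurance = 193659.75 + 387.38 = 194047.13
Import duty = 194047.13 × 5.9% = 11448.78
Buyer bears (A): 387.38 + 1010.28 + 222.62 + 552.55 = 2172.83
Landed cost (A) = invoice 193659.75 + 2172.83 + duty 11448.78 = 207281.36
Supplier B (EXW):
CIF value = EXW price + inland to port + export clearance + origin terminal + freight + insurance = 166651.42 + 1394.89 + 400.12 + 207.65 + 2215.89 + 387.38 = 171257.35
Import duty = 171257.35 × 5.9% = 10104.18
Buyer bears (B): 1394.89 + 400.12 + 207.65 + 2215.89 + 387.38 + 1010.28 + 222.62 + 552.55 = 6391.38
Landed cost (B) = invoice 166651.42 + 6391.38 + duty 10104.18 = 183146.98
Difference = |207281.36 − 183146.98| = 24134.38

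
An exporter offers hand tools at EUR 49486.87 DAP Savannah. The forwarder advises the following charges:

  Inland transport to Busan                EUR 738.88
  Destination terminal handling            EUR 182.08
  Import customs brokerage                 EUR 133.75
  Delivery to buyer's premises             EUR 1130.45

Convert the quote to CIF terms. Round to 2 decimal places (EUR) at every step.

CIF price: EUR 48174.34

Not relevant to the conversion: inland to port — on the seller under both DAP and CIF; already in the DAP price and stays in the CIF price. brokerage — on the buyer under both terms; not part of either seller's price.
From DAP to CIF, the seller no longer bears: destination terminal, delivery.
CIF price = 49486.87 − 182.08 − 1130.45 = 48174.34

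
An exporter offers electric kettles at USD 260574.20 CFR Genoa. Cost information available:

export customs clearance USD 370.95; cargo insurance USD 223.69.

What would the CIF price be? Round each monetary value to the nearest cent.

CIF price: USD 260797.89

Not relevant to the conversion: export clearance — on the seller under both CFR and CIF; already in the CFR price and stays in the CIF price.
From CFR to CIF, the seller additionally bears: insurance.
CIF price = 260574.20 + 223.69 = 260797.89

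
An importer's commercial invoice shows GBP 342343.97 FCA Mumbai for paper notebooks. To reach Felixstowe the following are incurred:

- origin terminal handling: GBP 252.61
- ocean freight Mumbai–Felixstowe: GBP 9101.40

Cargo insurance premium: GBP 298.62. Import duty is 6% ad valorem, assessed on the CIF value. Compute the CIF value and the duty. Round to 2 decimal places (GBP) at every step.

CIF value: GBP 351996.60; import duty: GBP 21119.80

CIF = FCA price + pre-shipment costs + freight + insurance
CIF = 342343.97 + 252.61 + 9101.40 + 298.62 = 351996.60
Import duty = 351996.60 × 6% = 21119.80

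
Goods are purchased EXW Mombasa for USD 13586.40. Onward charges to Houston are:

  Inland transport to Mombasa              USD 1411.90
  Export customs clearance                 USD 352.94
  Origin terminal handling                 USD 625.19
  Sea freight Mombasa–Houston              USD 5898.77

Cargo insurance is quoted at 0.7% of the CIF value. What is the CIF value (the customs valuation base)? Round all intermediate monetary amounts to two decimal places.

CIF value: USD 22029.41

Let C be the CIF value. C = EXW price + pre-shipment costs + freight + 0.7% × C
C − 0.7% × C = 13586.40 + 1411.90 + 352.94 + 625.19 + 5898.77
0.993 × C = 21875.20
C = 21875.20 / 0.993 = 22029.41
Insurance premium = 0.7% × 22029.41 = 154.21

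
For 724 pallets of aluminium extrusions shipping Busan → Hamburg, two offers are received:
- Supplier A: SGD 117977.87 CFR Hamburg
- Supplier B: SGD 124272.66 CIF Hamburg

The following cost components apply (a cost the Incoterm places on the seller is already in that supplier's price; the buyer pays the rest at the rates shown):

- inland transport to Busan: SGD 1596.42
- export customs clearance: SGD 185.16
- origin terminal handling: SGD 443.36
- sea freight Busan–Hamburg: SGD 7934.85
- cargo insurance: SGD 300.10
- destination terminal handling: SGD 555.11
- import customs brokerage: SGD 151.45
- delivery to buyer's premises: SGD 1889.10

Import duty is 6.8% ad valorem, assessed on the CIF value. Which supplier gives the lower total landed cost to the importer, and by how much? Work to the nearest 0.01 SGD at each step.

Supplier A is cheaper by SGD 6402.33

Supplier A (CFR):
CIF value = CFR price + insurance = 117977.87 + 300.10 = 118277.97
Import duty = 118277.97 × 6.8% = 8042.90
Buyer bears (A): 300.10 + 555.11 + 151.45 + 1889.10 = 2895.76
Landed cost (A) = invoice 117977.87 + 2895.76 + duty 8042.90 = 128916.53
Supplier B (CIF):
The CIF price already equals the CIF value: 124272.66
Import duty = 124272.66 × 6.8% = 8450.54
Buyer bears (B): 555.11 + 151.45 + 1889.10 = 2595.66
Landed cost (B) = invoice 124272.66 + 2595.66 + duty 8450.54 = 135318.86
Difference = |128916.53 − 135318.86| = 6402.33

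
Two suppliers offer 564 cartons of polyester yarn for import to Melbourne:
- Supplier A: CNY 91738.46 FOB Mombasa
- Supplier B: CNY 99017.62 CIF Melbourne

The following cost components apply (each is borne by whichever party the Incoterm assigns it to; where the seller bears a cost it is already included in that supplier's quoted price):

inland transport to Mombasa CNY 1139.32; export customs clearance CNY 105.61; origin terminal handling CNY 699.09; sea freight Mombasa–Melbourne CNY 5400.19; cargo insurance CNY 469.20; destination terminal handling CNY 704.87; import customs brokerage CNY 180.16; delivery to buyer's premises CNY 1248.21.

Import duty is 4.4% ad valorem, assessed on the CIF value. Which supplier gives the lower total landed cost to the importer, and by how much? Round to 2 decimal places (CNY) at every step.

Supplier A (FOB):
CIF value = FOB price + freight + insurance = 91738.46 + 5400.19 + 469.20 = 97607.85
Import duty = 97607.85 × 4.4% = 4294.75
Buyer bears (A): 5400.19 + 469.20 + 704.87 + 180.16 + 1248.21 = 8002.63
Landed cost (A) = invoice 91738.46 + 8002.63 + duty 4294.75 = 104035.84
Supplier B (CIF):
The CIF price already equals the CIF value: 99017.62
Import duty = 99017.62 × 4.4% = 4356.78
Buyer bears (B): 704.87 + 180.16 + 1248.21 = 2133.24
Landed cost (B) = invoice 99017.62 + 2133.24 + duty 4356.78 = 105507.64
Difference = |104035.84 − 105507.64| = 1471.80

Supplier A is cheaper by CNY 1471.80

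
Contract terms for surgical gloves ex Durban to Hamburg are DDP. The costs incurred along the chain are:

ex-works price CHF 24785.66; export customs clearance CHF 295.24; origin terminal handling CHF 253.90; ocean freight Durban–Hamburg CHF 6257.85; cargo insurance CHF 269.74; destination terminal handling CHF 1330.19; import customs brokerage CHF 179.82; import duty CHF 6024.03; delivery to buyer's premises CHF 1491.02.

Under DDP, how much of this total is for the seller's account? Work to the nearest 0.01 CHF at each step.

Seller's account: CHF 40887.45

DDP: the seller bears all costs including import duty.
Seller's account: goods 24785.66 + export clearance 295.24 + origin terminal 253.90 + freight 6257.85 + insurance 269.74 + destination terminal 1330.19 + brokerage 179.82 + duty 6024.03 + delivery 1491.02 = 40887.45
Buyer's account: 0.00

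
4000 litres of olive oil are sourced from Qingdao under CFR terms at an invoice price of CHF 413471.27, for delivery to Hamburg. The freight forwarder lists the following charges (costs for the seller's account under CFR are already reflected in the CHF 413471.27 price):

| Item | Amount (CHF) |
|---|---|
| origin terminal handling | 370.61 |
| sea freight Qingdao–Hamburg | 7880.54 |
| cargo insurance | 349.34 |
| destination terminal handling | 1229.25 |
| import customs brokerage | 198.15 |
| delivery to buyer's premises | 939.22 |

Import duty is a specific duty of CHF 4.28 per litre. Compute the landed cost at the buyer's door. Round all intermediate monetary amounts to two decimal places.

Total landed cost: CHF 433307.23

CFR: the seller pays costs through ocean freight to the destination port, but not insurance.
Already in the invoice (seller's account under CFR): origin terminal, freight — exclude.
CIF value = CFR price + insurance = 413471.27 + 349.34 = 413820.61
Import duty = 4000 × 4.28 = 17120.00
Buyer bears: insurance 349.34 + destination terminal 1229.25 + brokerage 198.15 + delivery 939.22 + duty 17120.00 = 19835.96
Landed cost = invoice 413471.27 + 19835.96 = 433307.23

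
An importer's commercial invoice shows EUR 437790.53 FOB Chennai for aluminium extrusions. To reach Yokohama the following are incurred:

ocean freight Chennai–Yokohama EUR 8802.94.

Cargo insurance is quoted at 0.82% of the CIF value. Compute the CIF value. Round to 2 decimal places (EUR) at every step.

CIF value: EUR 450285.81

Let C be the CIF value. C = FOB price + freight + 0.82% × C
C − 0.82% × C = 437790.53 + 8802.94
0.9918 × C = 446593.47
C = 446593.47 / 0.9918 = 450285.81
Insurance premium = 0.82% × 450285.81 = 3692.34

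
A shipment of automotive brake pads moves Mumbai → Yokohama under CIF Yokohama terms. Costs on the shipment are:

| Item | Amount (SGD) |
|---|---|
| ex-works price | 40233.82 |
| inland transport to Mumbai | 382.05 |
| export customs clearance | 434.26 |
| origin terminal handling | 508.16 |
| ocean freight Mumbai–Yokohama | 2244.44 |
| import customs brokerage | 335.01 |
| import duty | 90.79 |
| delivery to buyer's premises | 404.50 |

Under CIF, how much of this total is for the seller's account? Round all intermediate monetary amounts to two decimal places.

Seller's account: SGD 43802.73

CIF: the seller pays costs through ocean freight and marine insurance to the destination port.
Seller's account: goods 40233.82 + inland to port 382.05 + export clearance 434.26 + origin terminal 508.16 + freight 2244.44 = 43802.73
Buyer's account: brokerage 335.01 + duty 90.79 + delivery 404.50 = 830.30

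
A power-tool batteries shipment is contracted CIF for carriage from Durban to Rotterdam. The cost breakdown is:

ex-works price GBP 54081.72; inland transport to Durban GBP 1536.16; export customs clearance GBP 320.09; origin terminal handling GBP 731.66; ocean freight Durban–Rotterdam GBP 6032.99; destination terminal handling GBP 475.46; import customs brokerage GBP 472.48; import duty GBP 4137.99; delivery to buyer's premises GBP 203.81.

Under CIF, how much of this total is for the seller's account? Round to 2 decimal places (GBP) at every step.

CIF: the seller pays costs through ocean freight and marine insurance to the destination port.
Seller's account: goods 54081.72 + inland to port 1536.16 + export clearance 320.09 + origin terminal 731.66 + freight 6032.99 = 62702.62
Buyer's account: destination terminal 475.46 + brokerage 472.48 + duty 4137.99 + delivery 203.81 = 5289.74

Seller's account: GBP 62702.62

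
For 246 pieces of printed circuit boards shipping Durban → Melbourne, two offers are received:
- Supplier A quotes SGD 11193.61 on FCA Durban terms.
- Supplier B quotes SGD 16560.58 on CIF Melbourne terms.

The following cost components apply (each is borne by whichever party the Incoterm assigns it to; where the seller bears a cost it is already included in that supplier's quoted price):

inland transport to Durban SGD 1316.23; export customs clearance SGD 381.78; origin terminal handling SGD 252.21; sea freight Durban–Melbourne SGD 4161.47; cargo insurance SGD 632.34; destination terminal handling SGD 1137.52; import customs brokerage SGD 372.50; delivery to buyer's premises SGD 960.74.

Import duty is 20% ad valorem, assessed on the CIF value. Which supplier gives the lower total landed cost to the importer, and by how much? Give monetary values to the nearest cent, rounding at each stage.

Supplier A is cheaper by SGD 385.14

Supplier A (FCA):
CIF value = FCA price + origin terminal + freight + insurance = 11193.61 + 252.21 + 4161.47 + 632.34 = 16239.63
Import duty = 16239.63 × 20% = 3247.93
Buyer bears (A): 252.21 + 4161.47 + 632.34 + 1137.52 + 372.50 + 960.74 = 7516.78
Landed cost (A) = invoice 11193.61 + 7516.78 + duty 3247.93 = 21958.32
Supplier B (CIF):
The CIF price already equals the CIF value: 16560.58
Import duty = 16560.58 × 20% = 3312.12
Buyer bears (B): 1137.52 + 372.50 + 960.74 = 2470.76
Landed cost (B) = invoice 16560.58 + 2470.76 + duty 3312.12 = 22343.46
Difference = |21958.32 − 22343.46| = 385.14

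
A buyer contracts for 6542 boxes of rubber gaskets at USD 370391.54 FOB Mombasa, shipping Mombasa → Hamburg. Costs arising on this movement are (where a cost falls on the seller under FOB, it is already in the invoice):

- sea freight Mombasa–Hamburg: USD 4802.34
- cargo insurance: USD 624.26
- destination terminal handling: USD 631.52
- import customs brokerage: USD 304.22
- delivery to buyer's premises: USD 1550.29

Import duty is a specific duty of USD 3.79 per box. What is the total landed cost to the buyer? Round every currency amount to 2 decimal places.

Total landed cost: USD 403098.35

FOB: the seller bears costs until goods are on board at the origin port; the buyer bears freight, insurance and all costs thereafter.
CIF value = FOB price + freight + insurance = 370391.54 + 4802.34 + 624.26 = 375818.14
Import duty = 6542 × 3.79 = 24794.18
Buyer bears: freight 4802.34 + insurance 624.26 + destination terminal 631.52 + brokerage 304.22 + delivery 1550.29 + duty 24794.18 = 32706.81
Landed cost = invoice 370391.54 + 32706.81 = 403098.35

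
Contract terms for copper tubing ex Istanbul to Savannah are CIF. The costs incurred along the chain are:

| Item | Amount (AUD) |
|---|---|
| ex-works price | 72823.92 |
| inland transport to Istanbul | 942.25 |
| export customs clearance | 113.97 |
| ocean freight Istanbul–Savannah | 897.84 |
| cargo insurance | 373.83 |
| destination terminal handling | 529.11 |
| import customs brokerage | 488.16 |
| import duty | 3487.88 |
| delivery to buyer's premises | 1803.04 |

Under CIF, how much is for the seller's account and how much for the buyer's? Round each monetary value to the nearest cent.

Seller: AUD 75151.81; buyer: AUD 6308.19

CIF: the seller pays costs through ocean freight and marine insurance to the destination port.
Seller's account: goods 72823.92 + inland to port 942.25 + export clearance 113.97 + freight 897.84 + insurance 373.83 = 75151.81
Buyer's account: destination terminal 529.11 + brokerage 488.16 + duty 3487.88 + delivery 1803.04 = 6308.19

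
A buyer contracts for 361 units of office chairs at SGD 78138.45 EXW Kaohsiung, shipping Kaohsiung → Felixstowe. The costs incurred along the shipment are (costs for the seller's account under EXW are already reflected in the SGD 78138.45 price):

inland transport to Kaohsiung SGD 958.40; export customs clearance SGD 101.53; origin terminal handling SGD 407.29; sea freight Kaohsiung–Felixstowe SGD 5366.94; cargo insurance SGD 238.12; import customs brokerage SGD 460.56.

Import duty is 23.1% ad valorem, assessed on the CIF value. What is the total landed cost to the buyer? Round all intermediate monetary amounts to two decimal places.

EXW: the seller makes goods available at their premises; the buyer bears all onward costs.
CIF value = EXW price + inland to port + export clearance + origin terminal + freight + insurance = 78138.45 + 958.40 + 101.53 + 407.29 + 5366.94 + 238.12 = 85210.73
Import duty = 85210.73 × 23.1% = 19683.68
Buyer bears: inland to port 958.40 + export clearance 101.53 + origin terminal 407.29 + freight 5366.94 + insurance 238.12 + brokerage 460.56 + duty 19683.68 = 27216.52
Landed cost = invoice 78138.45 + 27216.52 = 105354.97

Total landed cost: SGD 105354.97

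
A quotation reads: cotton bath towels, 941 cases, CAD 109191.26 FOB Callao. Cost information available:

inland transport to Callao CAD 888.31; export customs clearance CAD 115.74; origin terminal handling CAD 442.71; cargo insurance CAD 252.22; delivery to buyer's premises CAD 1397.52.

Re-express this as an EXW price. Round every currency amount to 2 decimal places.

Not relevant to the conversion: delivery, insurance — on the buyer under both terms; not part of either seller's price.
From FOB to EXW, the seller no longer bears: inland to port, export clearance, origin terminal.
EXW price = 109191.26 − 888.31 − 115.74 − 442.71 = 107744.50

EXW price: CAD 107744.50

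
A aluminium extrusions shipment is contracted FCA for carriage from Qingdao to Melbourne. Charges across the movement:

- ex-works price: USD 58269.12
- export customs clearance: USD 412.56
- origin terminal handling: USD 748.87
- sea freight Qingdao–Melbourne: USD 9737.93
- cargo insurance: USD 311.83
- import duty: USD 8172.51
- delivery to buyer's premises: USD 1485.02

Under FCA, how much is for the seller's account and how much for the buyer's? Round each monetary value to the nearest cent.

Seller: USD 58681.68; buyer: USD 20456.16

FCA: the seller delivers export-cleared goods to the carrier; the buyer bears costs from that point.
Seller's account: goods 58269.12 + export clearance 412.56 = 58681.68
Buyer's account: origin terminal 748.87 + freight 9737.93 + insurance 311.83 + duty 8172.51 + delivery 1485.02 = 20456.16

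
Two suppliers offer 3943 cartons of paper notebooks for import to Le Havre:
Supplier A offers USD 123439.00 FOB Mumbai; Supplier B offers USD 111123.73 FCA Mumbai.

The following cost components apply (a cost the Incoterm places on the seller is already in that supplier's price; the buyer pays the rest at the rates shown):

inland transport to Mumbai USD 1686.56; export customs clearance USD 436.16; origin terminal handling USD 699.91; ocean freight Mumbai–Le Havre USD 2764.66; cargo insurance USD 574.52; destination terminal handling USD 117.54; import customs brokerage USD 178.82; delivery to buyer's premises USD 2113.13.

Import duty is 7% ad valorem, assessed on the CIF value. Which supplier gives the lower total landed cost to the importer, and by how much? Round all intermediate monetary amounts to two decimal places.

Supplier A (FOB):
CIF value = FOB price + freight + insurance = 123439.00 + 2764.66 + 574.52 = 126778.18
Import duty = 126778.18 × 7% = 8874.47
Buyer bears (A): 2764.66 + 574.52 + 117.54 + 178.82 + 2113.13 = 5748.67
Landed cost (A) = invoice 123439.00 + 5748.67 + duty 8874.47 = 138062.14
Supplier B (FCA):
CIF value = FCA price + origin terminal + freight + insurance = 111123.73 + 699.91 + 2764.66 + 574.52 = 115162.82
Import duty = 115162.82 × 7% = 8061.40
Buyer bears (B): 699.91 + 2764.66 + 574.52 + 117.54 + 178.82 + 2113.13 = 6448.58
Landed cost (B) = invoice 111123.73 + 6448.58 + duty 8061.40 = 125633.71
Difference = |138062.14 − 125633.71| = 12428.43

Supplier B is cheaper by USD 12428.43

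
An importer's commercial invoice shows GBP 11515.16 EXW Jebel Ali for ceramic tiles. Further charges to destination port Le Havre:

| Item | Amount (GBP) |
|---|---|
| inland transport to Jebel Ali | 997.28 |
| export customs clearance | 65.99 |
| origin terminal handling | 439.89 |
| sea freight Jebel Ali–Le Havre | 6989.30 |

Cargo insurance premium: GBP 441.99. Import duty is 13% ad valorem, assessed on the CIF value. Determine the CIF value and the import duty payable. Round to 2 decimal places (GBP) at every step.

CIF = EXW price + pre-shipment costs + freight + insurance
CIF = 11515.16 + 997.28 + 65.99 + 439.89 + 6989.30 + 441.99 = 20449.61
Import duty = 20449.61 × 13% = 2658.45

CIF value: GBP 20449.61; import duty: GBP 2658.45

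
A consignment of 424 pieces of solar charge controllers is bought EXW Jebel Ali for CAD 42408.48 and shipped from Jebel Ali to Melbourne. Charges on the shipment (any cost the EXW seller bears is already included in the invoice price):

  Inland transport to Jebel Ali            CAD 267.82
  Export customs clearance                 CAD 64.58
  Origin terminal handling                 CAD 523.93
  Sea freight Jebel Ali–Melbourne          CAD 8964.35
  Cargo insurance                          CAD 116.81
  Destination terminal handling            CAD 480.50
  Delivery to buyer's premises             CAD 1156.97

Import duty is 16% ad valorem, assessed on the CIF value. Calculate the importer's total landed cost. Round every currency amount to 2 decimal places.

EXW: the seller makes goods available at their premises; the buyer bears all onward costs.
CIF value = EXW price + inland to port + export clearance + origin terminal + freight + insurance = 42408.48 + 267.82 + 64.58 + 523.93 + 8964.35 + 116.81 = 52345.97
Import duty = 52345.97 × 16% = 8375.36
Buyer bears: inland to port 267.82 + export clearance 64.58 + origin terminal 523.93 + freight 8964.35 + insurance 116.81 + destination terminal 480.50 + delivery 1156.97 + duty 8375.36 = 19950.32
Landed cost = invoice 42408.48 + 19950.32 = 62358.80

Total landed cost: CAD 62358.80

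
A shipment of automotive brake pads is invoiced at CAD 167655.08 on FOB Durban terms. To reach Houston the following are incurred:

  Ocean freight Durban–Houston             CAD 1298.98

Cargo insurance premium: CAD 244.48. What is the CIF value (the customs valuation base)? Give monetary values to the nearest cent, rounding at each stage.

CIF value: CAD 169198.54

CIF = FOB price + freight + insurance
CIF = 167655.08 + 1298.98 + 244.48 = 169198.54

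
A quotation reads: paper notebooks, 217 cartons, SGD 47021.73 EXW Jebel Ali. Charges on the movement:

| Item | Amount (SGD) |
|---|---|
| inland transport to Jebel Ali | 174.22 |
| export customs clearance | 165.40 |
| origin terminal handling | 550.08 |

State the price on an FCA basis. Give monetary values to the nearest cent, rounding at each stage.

Not relevant to the conversion: origin terminal — on the buyer under both terms; not part of either seller's price.
From EXW to FCA, the seller additionally bears: inland to port, export clearance.
FCA price = 47021.73 + 174.22 + 165.40 = 47361.35

FCA price: SGD 47361.35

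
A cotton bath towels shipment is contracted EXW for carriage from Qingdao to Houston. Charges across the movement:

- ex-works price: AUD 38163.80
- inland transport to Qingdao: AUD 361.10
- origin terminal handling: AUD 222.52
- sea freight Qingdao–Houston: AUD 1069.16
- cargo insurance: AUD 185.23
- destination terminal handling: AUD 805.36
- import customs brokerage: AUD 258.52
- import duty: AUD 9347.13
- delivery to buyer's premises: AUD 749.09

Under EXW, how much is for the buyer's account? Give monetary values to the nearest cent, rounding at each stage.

Buyer's account: AUD 12998.11

EXW: the seller makes goods available at their premises; the buyer bears all onward costs.
Seller's account: goods 38163.80 = 38163.80
Buyer's account: inland to port 361.10 + origin terminal 222.52 + freight 1069.16 + insurance 185.23 + destination terminal 805.36 + brokerage 258.52 + duty 9347.13 + delivery 749.09 = 12998.11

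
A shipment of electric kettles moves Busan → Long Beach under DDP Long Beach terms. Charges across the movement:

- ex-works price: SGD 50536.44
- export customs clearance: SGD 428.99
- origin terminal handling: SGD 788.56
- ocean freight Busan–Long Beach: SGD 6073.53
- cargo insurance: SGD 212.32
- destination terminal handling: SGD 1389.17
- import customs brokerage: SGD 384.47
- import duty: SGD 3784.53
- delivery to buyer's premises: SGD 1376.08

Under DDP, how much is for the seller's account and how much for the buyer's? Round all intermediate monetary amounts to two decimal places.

Seller: SGD 64974.09; buyer: SGD 0.00

DDP: the seller bears all costs including import duty.
Seller's account: goods 50536.44 + export clearance 428.99 + origin terminal 788.56 + freight 6073.53 + insurance 212.32 + destination terminal 1389.17 + brokerage 384.47 + duty 3784.53 + delivery 1376.08 = 64974.09
Buyer's account: 0.00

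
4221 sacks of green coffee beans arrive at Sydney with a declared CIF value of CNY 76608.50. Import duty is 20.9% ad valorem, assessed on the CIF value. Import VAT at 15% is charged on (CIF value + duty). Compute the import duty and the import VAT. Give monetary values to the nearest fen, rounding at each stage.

Import duty: CNY 16011.18; import VAT: CNY 13892.95

Import duty = 76608.50 × 20.9% = 16011.18
VAT base = CIF + duty = 76608.50 + 16011.18 = 92619.68
Import VAT = 92619.68 × 15% = 13892.95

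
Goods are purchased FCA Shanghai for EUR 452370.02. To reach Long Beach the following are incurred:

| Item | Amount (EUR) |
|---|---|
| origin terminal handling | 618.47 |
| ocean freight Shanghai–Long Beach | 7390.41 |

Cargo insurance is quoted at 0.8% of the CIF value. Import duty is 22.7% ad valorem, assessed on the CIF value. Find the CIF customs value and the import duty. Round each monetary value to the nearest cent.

Let C be the CIF value. C = FCA price + pre-shipment costs + freight + 0.8% × C
C − 0.8% × C = 452370.02 + 618.47 + 7390.41
0.992 × C = 460378.90
C = 460378.90 / 0.992 = 464091.63
Insurance premium = 0.8% × 464091.63 = 3712.73
Import duty = 464091.63 × 22.7% = 105348.80

CIF value: EUR 464091.63; import duty: EUR 105348.80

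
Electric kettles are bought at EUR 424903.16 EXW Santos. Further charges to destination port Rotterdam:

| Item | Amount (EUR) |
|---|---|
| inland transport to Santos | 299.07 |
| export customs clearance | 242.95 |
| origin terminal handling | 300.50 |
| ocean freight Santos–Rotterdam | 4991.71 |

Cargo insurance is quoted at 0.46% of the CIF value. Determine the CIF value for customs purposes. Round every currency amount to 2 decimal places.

CIF value: EUR 432727.94

Let C be the CIF value. C = EXW price + pre-shipment costs + freight + 0.46% × C
C − 0.46% × C = 424903.16 + 299.07 + 242.95 + 300.50 + 4991.71
0.9954 × C = 430737.39
C = 430737.39 / 0.9954 = 432727.94
Insurance premium = 0.46% × 432727.94 = 1990.55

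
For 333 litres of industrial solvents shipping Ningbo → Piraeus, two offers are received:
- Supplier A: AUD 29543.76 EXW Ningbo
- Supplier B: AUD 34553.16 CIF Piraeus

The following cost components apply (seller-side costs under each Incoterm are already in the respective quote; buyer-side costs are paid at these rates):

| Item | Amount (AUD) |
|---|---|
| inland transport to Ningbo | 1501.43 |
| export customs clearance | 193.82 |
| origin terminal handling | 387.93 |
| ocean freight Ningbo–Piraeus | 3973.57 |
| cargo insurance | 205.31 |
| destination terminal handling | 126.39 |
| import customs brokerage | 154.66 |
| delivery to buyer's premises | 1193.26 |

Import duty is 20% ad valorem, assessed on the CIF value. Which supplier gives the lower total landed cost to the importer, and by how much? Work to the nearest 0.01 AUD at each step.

Supplier A (EXW):
CIF value = EXW price + inland to port + export clearance + origin terminal + freight + insurance = 29543.76 + 1501.43 + 193.82 + 387.93 + 3973.57 + 205.31 = 35805.82
Import duty = 35805.82 × 20% = 7161.16
Buyer bears (A): 1501.43 + 193.82 + 387.93 + 3973.57 + 205.31 + 126.39 + 154.66 + 1193.26 = 7736.37
Landed cost (A) = invoice 29543.76 + 7736.37 + duty 7161.16 = 44441.29
Supplier B (CIF):
The CIF price already equals the CIF value: 34553.16
Import duty = 34553.16 × 20% = 6910.63
Buyer bears (B): 126.39 + 154.66 + 1193.26 = 1474.31
Landed cost (B) = invoice 34553.16 + 1474.31 + duty 6910.63 = 42938.10
Difference = |44441.29 − 42938.10| = 1503.19

Supplier B is cheaper by AUD 1503.19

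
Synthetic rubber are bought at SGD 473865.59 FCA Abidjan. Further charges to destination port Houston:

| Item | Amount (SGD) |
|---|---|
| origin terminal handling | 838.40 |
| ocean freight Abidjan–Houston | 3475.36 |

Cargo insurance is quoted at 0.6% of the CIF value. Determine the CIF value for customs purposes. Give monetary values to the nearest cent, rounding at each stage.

Let C be the CIF value. C = FCA price + pre-shipment costs + freight + 0.6% × C
C − 0.6% × C = 473865.59 + 838.40 + 3475.36
0.994 × C = 478179.35
C = 478179.35 / 0.994 = 481065.74
Insurance premium = 0.6% × 481065.74 = 2886.39

CIF value: SGD 481065.74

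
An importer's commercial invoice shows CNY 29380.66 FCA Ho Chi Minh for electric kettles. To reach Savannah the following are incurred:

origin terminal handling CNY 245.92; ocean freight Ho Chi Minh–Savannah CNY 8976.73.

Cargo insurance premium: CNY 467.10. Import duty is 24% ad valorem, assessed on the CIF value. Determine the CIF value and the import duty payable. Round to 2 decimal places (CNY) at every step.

CIF = FCA price + pre-shipment costs + freight + insurance
CIF = 29380.66 + 245.92 + 8976.73 + 467.10 = 39070.41
Import duty = 39070.41 × 24% = 9376.90

CIF value: CNY 39070.41; import duty: CNY 9376.90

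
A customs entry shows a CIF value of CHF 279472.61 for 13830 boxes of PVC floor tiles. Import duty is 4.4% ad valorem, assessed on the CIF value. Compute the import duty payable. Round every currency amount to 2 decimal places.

Import duty: CHF 12296.79

Import duty = 279472.61 × 4.4% = 12296.79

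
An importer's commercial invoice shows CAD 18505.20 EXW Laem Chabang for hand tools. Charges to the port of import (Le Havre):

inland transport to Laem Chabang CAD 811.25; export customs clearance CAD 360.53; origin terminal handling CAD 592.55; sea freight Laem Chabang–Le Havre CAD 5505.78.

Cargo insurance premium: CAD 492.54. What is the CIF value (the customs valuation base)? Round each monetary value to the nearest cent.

CIF value: CAD 26267.85

CIF = EXW price + pre-shipment costs + freight + insurance
CIF = 18505.20 + 811.25 + 360.53 + 592.55 + 5505.78 + 492.54 = 26267.85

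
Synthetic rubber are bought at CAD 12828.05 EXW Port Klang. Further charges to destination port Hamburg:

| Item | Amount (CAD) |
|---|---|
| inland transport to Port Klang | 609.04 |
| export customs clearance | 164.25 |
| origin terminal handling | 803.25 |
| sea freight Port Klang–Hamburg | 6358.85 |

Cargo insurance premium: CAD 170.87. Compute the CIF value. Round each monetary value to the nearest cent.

CIF value: CAD 20934.31

CIF = EXW price + pre-shipment costs + freight + insurance
CIF = 12828.05 + 609.04 + 164.25 + 803.25 + 6358.85 + 170.87 = 20934.31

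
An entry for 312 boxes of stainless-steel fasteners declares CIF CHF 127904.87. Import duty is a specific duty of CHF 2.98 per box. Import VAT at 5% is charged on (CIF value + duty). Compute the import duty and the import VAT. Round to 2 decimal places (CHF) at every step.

Import duty = 312 × 2.98 = 929.76
VAT base = CIF + duty = 127904.87 + 929.76 = 128834.63
Import VAT = 128834.63 × 5% = 6441.73

Import duty: CHF 929.76; import VAT: CHF 6441.73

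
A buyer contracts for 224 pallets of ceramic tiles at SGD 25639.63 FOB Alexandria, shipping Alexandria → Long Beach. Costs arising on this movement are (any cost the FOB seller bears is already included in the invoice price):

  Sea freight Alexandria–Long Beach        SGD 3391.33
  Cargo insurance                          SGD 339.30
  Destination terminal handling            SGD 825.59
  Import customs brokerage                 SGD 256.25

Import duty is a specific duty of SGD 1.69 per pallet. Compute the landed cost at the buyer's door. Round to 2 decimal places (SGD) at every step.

FOB: the seller bears costs until goods are on board at the origin port; the buyer bears freight, insurance and all costs thereafter.
CIF value = FOB price + freight + insurance = 25639.63 + 3391.33 + 339.30 = 29370.26
Import duty = 224 × 1.69 = 378.56
Buyer bears: freight 3391.33 + insurance 339.30 + destination terminal 825.59 + brokerage 256.25 + duty 378.56 = 5191.03
Landed cost = invoice 25639.63 + 5191.03 = 30830.66

Total landed cost: SGD 30830.66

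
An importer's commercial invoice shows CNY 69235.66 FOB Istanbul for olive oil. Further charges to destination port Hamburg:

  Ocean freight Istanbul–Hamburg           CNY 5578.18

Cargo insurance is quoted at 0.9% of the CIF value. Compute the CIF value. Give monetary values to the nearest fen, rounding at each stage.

Let C be the CIF value. C = FOB price + freight + 0.9% × C
C − 0.9% × C = 69235.66 + 5578.18
0.991 × C = 74813.84
C = 74813.84 / 0.991 = 75493.28
Insurance premium = 0.9% × 75493.28 = 679.44

CIF value: CNY 75493.28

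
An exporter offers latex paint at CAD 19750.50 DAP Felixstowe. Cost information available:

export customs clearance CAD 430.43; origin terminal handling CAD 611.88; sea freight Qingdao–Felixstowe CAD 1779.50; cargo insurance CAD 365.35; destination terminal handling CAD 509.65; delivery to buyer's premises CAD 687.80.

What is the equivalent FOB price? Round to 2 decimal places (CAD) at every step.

FOB price: CAD 16408.20

Not relevant to the conversion: origin terminal, export clearance — on the seller under both DAP and FOB; already in the DAP price and stays in the FOB price.
From DAP to FOB, the seller no longer bears: freight, insurance, destination terminal, delivery.
FOB price = 19750.50 − 1779.50 − 365.35 − 509.65 − 687.80 = 16408.20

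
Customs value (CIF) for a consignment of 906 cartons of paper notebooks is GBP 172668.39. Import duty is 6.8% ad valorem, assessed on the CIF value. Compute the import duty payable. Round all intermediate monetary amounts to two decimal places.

Import duty = 172668.39 × 6.8% = 11741.45

Import duty: GBP 11741.45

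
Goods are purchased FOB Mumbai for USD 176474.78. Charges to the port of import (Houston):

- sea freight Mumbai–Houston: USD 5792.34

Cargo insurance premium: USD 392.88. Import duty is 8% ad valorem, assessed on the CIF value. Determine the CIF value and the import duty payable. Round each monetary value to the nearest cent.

CIF value: USD 182660.00; import duty: USD 14612.80

CIF = FOB price + freight + insurance
CIF = 176474.78 + 5792.34 + 392.88 = 182660.00
Import duty = 182660.00 × 8% = 14612.80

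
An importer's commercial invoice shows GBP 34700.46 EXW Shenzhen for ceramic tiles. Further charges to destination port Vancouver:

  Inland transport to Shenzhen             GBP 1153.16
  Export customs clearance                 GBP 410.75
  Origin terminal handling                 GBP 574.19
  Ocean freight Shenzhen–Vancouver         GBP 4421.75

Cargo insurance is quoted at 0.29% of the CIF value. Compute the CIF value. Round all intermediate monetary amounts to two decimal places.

Let C be the CIF value. C = EXW price + pre-shipment costs + freight + 0.29% × C
C − 0.29% × C = 34700.46 + 1153.16 + 410.75 + 574.19 + 4421.75
0.9971 × C = 41260.31
C = 41260.31 / 0.9971 = 41380.31
Insurance premium = 0.29% × 41380.31 = 120.00

CIF value: GBP 41380.31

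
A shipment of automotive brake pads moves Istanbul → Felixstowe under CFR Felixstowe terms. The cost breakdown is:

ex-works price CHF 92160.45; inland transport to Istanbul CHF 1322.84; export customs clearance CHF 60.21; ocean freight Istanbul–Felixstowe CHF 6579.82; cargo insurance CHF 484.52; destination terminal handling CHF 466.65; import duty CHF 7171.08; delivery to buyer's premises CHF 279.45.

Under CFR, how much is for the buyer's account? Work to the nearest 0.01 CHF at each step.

CFR: the seller pays costs through ocean freight to the destination port, but not insurance.
Seller's account: goods 92160.45 + inland to port 1322.84 + export clearance 60.21 + freight 6579.82 = 100123.32
Buyer's account: insurance 484.52 + destination terminal 466.65 + duty 7171.08 + delivery 279.45 = 8401.70

Buyer's account: CHF 8401.70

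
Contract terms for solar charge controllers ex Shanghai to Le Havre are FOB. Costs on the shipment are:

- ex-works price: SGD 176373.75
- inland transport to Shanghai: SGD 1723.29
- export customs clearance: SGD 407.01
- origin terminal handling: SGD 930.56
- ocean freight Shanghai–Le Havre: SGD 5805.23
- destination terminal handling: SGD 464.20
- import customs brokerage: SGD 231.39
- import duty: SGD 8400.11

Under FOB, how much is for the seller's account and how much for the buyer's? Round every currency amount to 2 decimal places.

Seller: SGD 179434.61; buyer: SGD 14900.93

FOB: the seller bears costs until goods are on board at the origin port; the buyer bears freight, insurance and all costs thereafter.
Seller's account: goods 176373.75 + inland to port 1723.29 + export clearance 407.01 + origin terminal 930.56 = 179434.61
Buyer's account: freight 5805.23 + destination terminal 464.20 + brokerage 231.39 + duty 8400.11 = 14900.93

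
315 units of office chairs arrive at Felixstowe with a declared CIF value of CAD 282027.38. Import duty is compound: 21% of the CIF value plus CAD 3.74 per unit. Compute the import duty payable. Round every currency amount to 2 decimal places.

Ad valorem component: 282027.38 × 21% = 59225.75
Specific component: 315 × 3.74 = 1178.10
Import duty = 59225.75 + 1178.10 = 60403.85

Import duty: CAD 60403.85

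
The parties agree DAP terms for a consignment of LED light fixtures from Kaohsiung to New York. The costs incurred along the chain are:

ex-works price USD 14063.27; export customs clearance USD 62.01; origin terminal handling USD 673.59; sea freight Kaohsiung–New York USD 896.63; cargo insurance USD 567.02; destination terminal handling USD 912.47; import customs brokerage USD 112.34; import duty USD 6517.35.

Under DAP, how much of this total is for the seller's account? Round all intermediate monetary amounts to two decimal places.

DAP: the seller bears all costs to the named destination except import duty and clearance.
Seller's account: goods 14063.27 + export clearance 62.01 + origin terminal 673.59 + freight 896.63 + insurance 567.02 + destination terminal 912.47 = 17174.99
Buyer's account: brokerage 112.34 + duty 6517.35 = 6629.69

Seller's account: USD 17174.99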